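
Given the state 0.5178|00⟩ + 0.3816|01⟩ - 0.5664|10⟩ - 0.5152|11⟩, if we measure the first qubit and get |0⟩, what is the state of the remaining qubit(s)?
0.805|0⟩ + 0.5933|1⟩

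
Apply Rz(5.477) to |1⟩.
(-0.9199 + 0.3923i)|1⟩

Rz(5.477) = [[e^(−iθ/2), 0], [0, e^(iθ/2)]] with e^(±iθ/2) = cos(θ/2) ± i·sin(θ/2); θ = 5.477, cos(θ/2) ≈ -0.919852, sin(θ/2) ≈ 0.392265.
With a = amp(|0⟩) = 0 and b = amp(|1⟩) = 1:
new amp(|0⟩) = (-0.919852 - 0.392265i)·a = 0
new amp(|1⟩) = (-0.919852 + 0.392265i)·b = (-0.9199 + 0.3923i)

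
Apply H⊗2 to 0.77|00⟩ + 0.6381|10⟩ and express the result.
0.7041|00⟩ + 0.7041|01⟩ + 0.06595|10⟩ + 0.06595|11⟩

H⊗2 gives amp(|y⟩) = (1/2) Σ_x (−1)^(x·y) amp(|x⟩), where x·y is the number of positions in which both x and y have a 1.
|00⟩: (0.77 + 0.6381)/2 = 0.7041
|01⟩: (0.77 + 0.6381)/2 = 0.7041
|10⟩: (0.77 - 0.6381)/2 = 0.06595
|11⟩: (0.77 - 0.6381)/2 = 0.06595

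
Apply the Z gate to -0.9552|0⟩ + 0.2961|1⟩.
-0.9552|0⟩ - 0.2961|1⟩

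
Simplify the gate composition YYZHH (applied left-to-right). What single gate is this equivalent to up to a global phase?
Z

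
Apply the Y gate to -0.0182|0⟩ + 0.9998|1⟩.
-0.9998i|0⟩ - 0.0182i|1⟩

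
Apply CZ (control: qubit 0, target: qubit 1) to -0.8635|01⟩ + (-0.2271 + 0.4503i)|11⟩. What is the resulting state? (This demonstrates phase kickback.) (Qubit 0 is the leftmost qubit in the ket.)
-0.8635|01⟩ + (0.2271 - 0.4503i)|11⟩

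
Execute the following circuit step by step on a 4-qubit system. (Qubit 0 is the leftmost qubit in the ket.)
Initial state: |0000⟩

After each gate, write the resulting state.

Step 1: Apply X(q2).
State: |0010⟩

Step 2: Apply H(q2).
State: 1/√2|0000⟩ - 1/√2|0010⟩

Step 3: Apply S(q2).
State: 1/√2|0000⟩ - (1/√2)i|0010⟩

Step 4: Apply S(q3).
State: 1/√2|0000⟩ - (1/√2)i|0010⟩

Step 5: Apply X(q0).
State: 1/√2|1000⟩ - (1/√2)i|1010⟩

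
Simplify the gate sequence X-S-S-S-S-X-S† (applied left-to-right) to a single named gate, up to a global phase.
S†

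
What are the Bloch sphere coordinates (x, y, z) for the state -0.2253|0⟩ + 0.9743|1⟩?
(-0.439, 0, -0.8985)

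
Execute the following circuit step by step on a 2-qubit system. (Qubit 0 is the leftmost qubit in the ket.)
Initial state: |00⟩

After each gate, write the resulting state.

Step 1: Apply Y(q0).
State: i|10⟩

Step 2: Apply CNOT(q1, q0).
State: i|10⟩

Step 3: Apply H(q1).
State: (1/√2)i|10⟩ + (1/√2)i|11⟩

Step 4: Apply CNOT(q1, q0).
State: (1/√2)i|01⟩ + (1/√2)i|10⟩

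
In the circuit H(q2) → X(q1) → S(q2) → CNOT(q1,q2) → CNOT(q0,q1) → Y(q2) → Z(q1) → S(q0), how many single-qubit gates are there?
6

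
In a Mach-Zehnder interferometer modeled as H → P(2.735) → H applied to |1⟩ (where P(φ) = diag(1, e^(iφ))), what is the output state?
(0.9592 - 0.1977i)|0⟩ + (0.04076 + 0.1977i)|1⟩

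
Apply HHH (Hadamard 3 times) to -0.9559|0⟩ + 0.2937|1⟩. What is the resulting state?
-0.4682|0⟩ - 0.8836|1⟩

H² = I, so H^3 = H: a single Hadamard. With (a, b) = (-0.9559, 0.2937), H gives ((a + b)/√2, (a − b)/√2) = (-0.4682, -0.8836).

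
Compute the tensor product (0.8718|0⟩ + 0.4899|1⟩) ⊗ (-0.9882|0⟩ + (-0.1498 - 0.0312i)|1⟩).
-0.8615|00⟩ + (-0.1306 - 0.0272i)|01⟩ - 0.4841|10⟩ + (-0.07339 - 0.01528i)|11⟩

amp(|b₁b₂…⟩) = product of the factor amplitudes for bits b₁, b₂, …; only kets whose every factor amplitude is nonzero survive.
|00⟩: (0.8718)(-0.9882) = -0.8615
|01⟩: (0.8718)(-0.1498 - 0.0312i) = (-0.1306 - 0.0272i)
|10⟩: (0.4899)(-0.9882) = -0.4841
|11⟩: (0.4899)(-0.1498 - 0.0312i) = (-0.07339 - 0.01528i)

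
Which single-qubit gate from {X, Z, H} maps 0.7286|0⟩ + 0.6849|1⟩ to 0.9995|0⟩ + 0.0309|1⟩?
H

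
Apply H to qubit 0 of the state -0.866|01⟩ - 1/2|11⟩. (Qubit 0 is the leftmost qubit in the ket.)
-0.9659|01⟩ - 0.2588|11⟩

H on qubit 0 mixes each pair of kets that differ only in qubit 0: amplitudes (a, b) of (|…0…⟩, |…1…⟩) become ((a + b)/√2, (a − b)/√2). Kets absent from the input have amplitude 0.
(|01⟩, |11⟩): (a, b) = (-0.866, -1/2) → (-0.9659, -0.2588)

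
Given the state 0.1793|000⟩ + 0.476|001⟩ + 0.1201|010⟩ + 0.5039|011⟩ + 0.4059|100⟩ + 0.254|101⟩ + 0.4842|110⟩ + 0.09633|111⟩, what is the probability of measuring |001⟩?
0.2266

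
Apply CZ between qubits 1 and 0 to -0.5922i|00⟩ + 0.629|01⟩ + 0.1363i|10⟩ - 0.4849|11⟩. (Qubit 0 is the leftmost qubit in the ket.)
-0.5922i|00⟩ + 0.629|01⟩ + 0.1363i|10⟩ + 0.4849|11⟩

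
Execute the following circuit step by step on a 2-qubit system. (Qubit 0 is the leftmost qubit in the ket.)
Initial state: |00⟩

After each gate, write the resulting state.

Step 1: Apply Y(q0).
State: i|10⟩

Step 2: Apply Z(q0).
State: -i|10⟩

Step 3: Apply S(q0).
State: |10⟩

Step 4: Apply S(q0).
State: i|10⟩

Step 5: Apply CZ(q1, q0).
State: i|10⟩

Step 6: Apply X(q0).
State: i|00⟩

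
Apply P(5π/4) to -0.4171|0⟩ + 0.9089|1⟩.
-0.4171|0⟩ + (-0.6427 - 0.6427i)|1⟩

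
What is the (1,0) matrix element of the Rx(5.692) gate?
-0.2913i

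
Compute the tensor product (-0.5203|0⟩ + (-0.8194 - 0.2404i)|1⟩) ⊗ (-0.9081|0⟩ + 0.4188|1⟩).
0.4725|00⟩ - 0.2179|01⟩ + (0.7441 + 0.2183i)|10⟩ + (-0.3432 - 0.1007i)|11⟩

amp(|b₁b₂…⟩) = product of the factor amplitudes for bits b₁, b₂, …; only kets whose every factor amplitude is nonzero survive.
|00⟩: (-0.5203)(-0.9081) = 0.4725
|01⟩: (-0.5203)(0.4188) = -0.2179
|10⟩: (-0.8194 - 0.2404i)(-0.9081) = (0.7441 + 0.2183i)
|11⟩: (-0.8194 - 0.2404i)(0.4188) = (-0.3432 - 0.1007i)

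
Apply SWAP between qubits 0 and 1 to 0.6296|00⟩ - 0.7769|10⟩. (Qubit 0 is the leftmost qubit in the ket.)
0.6296|00⟩ - 0.7769|01⟩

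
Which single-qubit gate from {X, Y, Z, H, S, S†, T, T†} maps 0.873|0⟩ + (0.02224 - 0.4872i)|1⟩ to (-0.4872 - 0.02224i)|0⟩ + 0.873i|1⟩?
Y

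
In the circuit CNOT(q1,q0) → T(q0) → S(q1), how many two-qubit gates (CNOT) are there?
1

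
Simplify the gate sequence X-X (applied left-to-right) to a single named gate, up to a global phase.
I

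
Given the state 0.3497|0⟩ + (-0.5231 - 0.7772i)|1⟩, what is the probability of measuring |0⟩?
0.1223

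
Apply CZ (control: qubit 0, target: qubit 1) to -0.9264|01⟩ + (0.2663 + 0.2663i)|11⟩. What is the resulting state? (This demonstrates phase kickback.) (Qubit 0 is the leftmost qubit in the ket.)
-0.9264|01⟩ + (-0.2663 - 0.2663i)|11⟩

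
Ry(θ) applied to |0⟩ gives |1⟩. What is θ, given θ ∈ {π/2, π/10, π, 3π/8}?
π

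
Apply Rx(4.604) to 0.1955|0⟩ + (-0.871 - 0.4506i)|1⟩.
(-0.466 + 0.6483i)|0⟩ + (0.5816 + 0.1554i)|1⟩

Rx(4.604) = [[cos(θ/2), −i·sin(θ/2)], [−i·sin(θ/2), cos(θ/2)]]; θ = 4.604, cos(θ/2) ≈ -0.667766, sin(θ/2) ≈ 0.744371.
With a = amp(|0⟩) = 0.1955 and b = amp(|1⟩) = (-0.871 - 0.4506i):
new amp(|0⟩) = (-0.667766)·a + (-0.744371i)·b = (-0.466 + 0.6483i)
new amp(|1⟩) = (-0.744371i)·a + (-0.667766)·b = (0.5816 + 0.1554i)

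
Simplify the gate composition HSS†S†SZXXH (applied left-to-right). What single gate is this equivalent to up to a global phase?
X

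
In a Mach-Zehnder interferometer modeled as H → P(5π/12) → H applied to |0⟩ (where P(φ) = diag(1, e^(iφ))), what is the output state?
(0.6294 + 0.483i)|0⟩ + (0.3706 - 0.483i)|1⟩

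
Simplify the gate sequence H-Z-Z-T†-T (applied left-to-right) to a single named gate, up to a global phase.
H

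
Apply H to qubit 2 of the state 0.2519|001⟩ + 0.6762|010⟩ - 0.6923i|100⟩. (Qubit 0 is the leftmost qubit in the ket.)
0.1781|000⟩ - 0.1781|001⟩ + 0.4781|010⟩ + 0.4781|011⟩ - 0.4895i|100⟩ - 0.4895i|101⟩

H on qubit 2 mixes each pair of kets that differ only in qubit 2: amplitudes (a, b) of (|…0…⟩, |…1…⟩) become ((a + b)/√2, (a − b)/√2). Kets absent from the input have amplitude 0.
(|000⟩, |001⟩): (a, b) = (0, 0.2519) → (0.1781, -0.1781)
(|010⟩, |011⟩): (a, b) = (0.6762, 0) → (0.4781, 0.4781)
(|100⟩, |101⟩): (a, b) = (-0.6923i, 0) → (-0.4895i, -0.4895i)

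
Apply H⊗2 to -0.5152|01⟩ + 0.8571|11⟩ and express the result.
0.171|00⟩ - 0.171|01⟩ - 0.6862|10⟩ + 0.6862|11⟩

H⊗2 gives amp(|y⟩) = (1/2) Σ_x (−1)^(x·y) amp(|x⟩), where x·y is the number of positions in which both x and y have a 1.
|00⟩: (-0.5152 + 0.8571)/2 = 0.171
|01⟩: (0.5152 - 0.8571)/2 = -0.171
|10⟩: (-0.5152 - 0.8571)/2 = -0.6862
|11⟩: (0.5152 + 0.8571)/2 = 0.6862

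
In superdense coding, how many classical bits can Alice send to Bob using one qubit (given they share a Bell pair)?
2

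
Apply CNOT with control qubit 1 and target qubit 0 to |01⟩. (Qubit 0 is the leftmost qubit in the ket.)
|11⟩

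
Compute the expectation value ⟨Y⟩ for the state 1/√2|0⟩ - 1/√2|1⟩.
0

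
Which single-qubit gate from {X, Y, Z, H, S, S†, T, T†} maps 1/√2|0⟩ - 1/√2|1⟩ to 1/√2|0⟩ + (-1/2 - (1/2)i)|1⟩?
T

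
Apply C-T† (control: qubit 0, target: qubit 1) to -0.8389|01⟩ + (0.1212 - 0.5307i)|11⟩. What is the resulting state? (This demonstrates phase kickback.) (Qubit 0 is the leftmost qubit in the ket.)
-0.8389|01⟩ + (-0.2896 - 0.461i)|11⟩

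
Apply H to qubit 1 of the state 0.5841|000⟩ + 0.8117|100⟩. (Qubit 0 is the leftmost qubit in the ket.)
0.413|000⟩ + 0.413|010⟩ + 0.574|100⟩ + 0.574|110⟩

H on qubit 1 mixes each pair of kets that differ only in qubit 1: amplitudes (a, b) of (|…0…⟩, |…1…⟩) become ((a + b)/√2, (a − b)/√2). Kets absent from the input have amplitude 0.
(|000⟩, |010⟩): (a, b) = (0.5841, 0) → (0.413, 0.413)
(|100⟩, |110⟩): (a, b) = (0.8117, 0) → (0.574, 0.574)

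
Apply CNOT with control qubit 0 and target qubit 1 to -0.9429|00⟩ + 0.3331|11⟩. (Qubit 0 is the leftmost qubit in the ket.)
-0.9429|00⟩ + 0.3331|10⟩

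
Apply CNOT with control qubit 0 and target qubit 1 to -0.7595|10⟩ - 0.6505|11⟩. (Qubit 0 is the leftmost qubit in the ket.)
-0.6505|10⟩ - 0.7595|11⟩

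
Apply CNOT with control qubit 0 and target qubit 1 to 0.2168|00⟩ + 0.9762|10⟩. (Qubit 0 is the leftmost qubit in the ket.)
0.2168|00⟩ + 0.9762|11⟩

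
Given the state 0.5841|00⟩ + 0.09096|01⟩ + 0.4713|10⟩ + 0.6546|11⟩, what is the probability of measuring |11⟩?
0.4285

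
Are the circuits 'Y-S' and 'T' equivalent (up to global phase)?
No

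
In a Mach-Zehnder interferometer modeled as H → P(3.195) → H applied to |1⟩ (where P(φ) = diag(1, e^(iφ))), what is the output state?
(0.9993 + 0.02669i)|0⟩ + (0.0007129 - 0.02669i)|1⟩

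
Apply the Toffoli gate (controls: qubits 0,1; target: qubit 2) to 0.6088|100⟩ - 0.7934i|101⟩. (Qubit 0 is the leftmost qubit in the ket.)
0.6088|100⟩ - 0.7934i|101⟩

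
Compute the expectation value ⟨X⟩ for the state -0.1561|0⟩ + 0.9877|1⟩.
-0.3084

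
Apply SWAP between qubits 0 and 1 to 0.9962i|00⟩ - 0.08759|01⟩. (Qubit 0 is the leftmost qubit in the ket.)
0.9962i|00⟩ - 0.08759|10⟩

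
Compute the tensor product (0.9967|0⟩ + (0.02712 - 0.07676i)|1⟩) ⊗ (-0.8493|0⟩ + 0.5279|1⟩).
-0.8465|00⟩ + 0.5262|01⟩ + (-0.02303 + 0.06519i)|10⟩ + (0.01432 - 0.04052i)|11⟩

amp(|b₁b₂…⟩) = product of the factor amplitudes for bits b₁, b₂, …; only kets whose every factor amplitude is nonzero survive.
|00⟩: (0.9967)(-0.8493) = -0.8465
|01⟩: (0.9967)(0.5279) = 0.5262
|10⟩: (0.02712 - 0.07676i)(-0.8493) = (-0.02303 + 0.06519i)
|11⟩: (0.02712 - 0.07676i)(0.5279) = (0.01432 - 0.04052i)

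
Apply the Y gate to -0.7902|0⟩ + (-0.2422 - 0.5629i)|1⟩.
(-0.5629 + 0.2422i)|0⟩ - 0.7902i|1⟩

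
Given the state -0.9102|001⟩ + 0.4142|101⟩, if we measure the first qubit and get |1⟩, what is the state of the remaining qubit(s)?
|01⟩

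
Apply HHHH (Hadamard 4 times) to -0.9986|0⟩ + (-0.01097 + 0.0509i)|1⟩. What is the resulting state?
-0.9986|0⟩ + (-0.01097 + 0.0509i)|1⟩

H² = I, so an even number of Hadamards cancels: H^4 = I and the state is unchanged.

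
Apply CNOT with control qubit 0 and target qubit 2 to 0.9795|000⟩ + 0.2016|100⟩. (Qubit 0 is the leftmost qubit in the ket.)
0.9795|000⟩ + 0.2016|101⟩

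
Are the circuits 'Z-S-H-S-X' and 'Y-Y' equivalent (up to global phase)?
No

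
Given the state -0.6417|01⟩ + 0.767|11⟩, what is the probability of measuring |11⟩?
0.5883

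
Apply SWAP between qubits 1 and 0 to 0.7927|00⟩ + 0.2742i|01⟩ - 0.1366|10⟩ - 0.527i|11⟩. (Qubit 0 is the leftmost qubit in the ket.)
0.7927|00⟩ - 0.1366|01⟩ + 0.2742i|10⟩ - 0.527i|11⟩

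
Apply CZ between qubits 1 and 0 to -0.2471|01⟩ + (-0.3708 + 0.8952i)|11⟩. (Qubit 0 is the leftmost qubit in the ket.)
-0.2471|01⟩ + (0.3708 - 0.8952i)|11⟩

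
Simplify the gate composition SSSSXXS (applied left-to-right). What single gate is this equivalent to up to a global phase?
S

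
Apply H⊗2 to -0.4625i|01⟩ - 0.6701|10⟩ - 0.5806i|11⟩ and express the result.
(-0.3351 - 0.5216i)|00⟩ + (-0.3351 + 0.5216i)|01⟩ + (0.3351 + 0.05905i)|10⟩ + (0.3351 - 0.05905i)|11⟩

H⊗2 gives amp(|y⟩) = (1/2) Σ_x (−1)^(x·y) amp(|x⟩), where x·y is the number of positions in which both x and y have a 1.
|00⟩: (-0.4625i - 0.6701 - 0.5806i)/2 = (-0.3351 - 0.5216i)
|01⟩: (0.4625i - 0.6701 + 0.5806i)/2 = (-0.3351 + 0.5216i)
|10⟩: (-0.4625i + 0.6701 + 0.5806i)/2 = (0.3351 + 0.05905i)
|11⟩: (0.4625i + 0.6701 - 0.5806i)/2 = (0.3351 - 0.05905i)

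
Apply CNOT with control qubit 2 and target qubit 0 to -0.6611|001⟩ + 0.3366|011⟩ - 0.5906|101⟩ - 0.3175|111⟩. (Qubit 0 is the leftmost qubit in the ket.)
-0.5906|001⟩ - 0.3175|011⟩ - 0.6611|101⟩ + 0.3366|111⟩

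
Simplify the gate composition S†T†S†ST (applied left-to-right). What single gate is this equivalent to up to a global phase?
S†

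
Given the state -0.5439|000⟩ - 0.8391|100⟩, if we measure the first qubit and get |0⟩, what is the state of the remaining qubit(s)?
-|00⟩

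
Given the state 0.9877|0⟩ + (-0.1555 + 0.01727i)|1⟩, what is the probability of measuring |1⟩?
0.02448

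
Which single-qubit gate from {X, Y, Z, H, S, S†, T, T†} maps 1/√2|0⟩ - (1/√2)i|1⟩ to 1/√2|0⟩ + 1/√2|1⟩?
S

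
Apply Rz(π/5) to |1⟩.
(0.9511 + 0.309i)|1⟩

Rz(π/5) = [[e^(−iθ/2), 0], [0, e^(iθ/2)]] with e^(±iθ/2) = cos(θ/2) ± i·sin(θ/2); θ = π/5, cos(θ/2) ≈ 0.951057, sin(θ/2) ≈ 0.309017.
With a = amp(|0⟩) = 0 and b = amp(|1⟩) = 1:
new amp(|0⟩) = (0.951057 - 0.309017i)·a = 0
new amp(|1⟩) = (0.951057 + 0.309017i)·b = (0.9511 + 0.309i)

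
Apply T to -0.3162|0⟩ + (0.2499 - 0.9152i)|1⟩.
-0.3162|0⟩ + (0.8239 - 0.4704i)|1⟩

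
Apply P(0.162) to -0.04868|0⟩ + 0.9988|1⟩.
-0.04868|0⟩ + (0.9857 + 0.1611i)|1⟩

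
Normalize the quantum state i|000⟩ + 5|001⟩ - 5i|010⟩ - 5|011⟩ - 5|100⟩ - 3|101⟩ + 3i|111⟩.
0.09167i|000⟩ + 0.4583|001⟩ - 0.4583i|010⟩ - 0.4583|011⟩ - 0.4583|100⟩ - 0.275|101⟩ + 0.275i|111⟩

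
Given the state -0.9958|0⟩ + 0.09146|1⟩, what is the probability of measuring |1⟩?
0.008365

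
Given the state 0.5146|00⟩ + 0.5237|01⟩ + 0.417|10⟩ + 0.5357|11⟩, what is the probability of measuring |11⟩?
0.287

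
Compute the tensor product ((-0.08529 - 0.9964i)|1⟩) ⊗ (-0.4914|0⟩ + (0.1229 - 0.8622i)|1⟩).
(0.04191 + 0.4896i)|10⟩ + (-0.8696 - 0.04892i)|11⟩

amp(|b₁b₂…⟩) = product of the factor amplitudes for bits b₁, b₂, …; only kets whose every factor amplitude is nonzero survive.
|10⟩: (-0.08529 - 0.9964i)(-0.4914) = (0.04191 + 0.4896i)
|11⟩: (-0.08529 - 0.9964i)(0.1229 - 0.8622i) = (-0.8696 - 0.04892i)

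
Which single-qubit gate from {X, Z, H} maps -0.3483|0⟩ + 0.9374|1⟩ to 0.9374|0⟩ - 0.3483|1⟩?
X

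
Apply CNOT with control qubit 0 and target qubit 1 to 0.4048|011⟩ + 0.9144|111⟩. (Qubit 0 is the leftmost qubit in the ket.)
0.4048|011⟩ + 0.9144|101⟩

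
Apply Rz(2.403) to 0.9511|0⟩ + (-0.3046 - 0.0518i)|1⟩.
(0.3433 - 0.887i)|0⟩ + (-0.06164 - 0.3028i)|1⟩

Rz(2.403) = [[e^(−iθ/2), 0], [0, e^(iθ/2)]] with e^(±iθ/2) = cos(θ/2) ± i·sin(θ/2); θ = 2.403, cos(θ/2) ≈ 0.360959, sin(θ/2) ≈ 0.932582.
With a = amp(|0⟩) = 0.9511 and b = amp(|1⟩) = (-0.3046 - 0.0518i):
new amp(|0⟩) = (0.360959 - 0.932582i)·a = (0.3433 - 0.887i)
new amp(|1⟩) = (0.360959 + 0.932582i)·b = (-0.06164 - 0.3028i)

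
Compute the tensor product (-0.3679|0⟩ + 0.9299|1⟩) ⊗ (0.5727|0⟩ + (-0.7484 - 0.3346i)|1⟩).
-0.2107|00⟩ + (0.2753 + 0.1231i)|01⟩ + 0.5326|10⟩ + (-0.6959 - 0.3111i)|11⟩

amp(|b₁b₂…⟩) = product of the factor amplitudes for bits b₁, b₂, …; only kets whose every factor amplitude is nonzero survive.
|00⟩: (-0.3679)(0.5727) = -0.2107
|01⟩: (-0.3679)(-0.7484 - 0.3346i) = (0.2753 + 0.1231i)
|10⟩: (0.9299)(0.5727) = 0.5326
|11⟩: (0.9299)(-0.7484 - 0.3346i) = (-0.6959 - 0.3111i)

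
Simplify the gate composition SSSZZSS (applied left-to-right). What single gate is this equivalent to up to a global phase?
S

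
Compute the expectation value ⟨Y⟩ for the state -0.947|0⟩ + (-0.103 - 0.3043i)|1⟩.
0.5763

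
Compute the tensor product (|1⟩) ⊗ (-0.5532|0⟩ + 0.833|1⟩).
-0.5532|10⟩ + 0.833|11⟩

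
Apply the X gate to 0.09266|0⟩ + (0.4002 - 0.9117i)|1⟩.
(0.4002 - 0.9117i)|0⟩ + 0.09266|1⟩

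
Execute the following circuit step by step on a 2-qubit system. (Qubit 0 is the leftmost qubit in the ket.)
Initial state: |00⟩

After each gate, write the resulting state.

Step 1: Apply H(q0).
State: 1/√2|00⟩ + 1/√2|10⟩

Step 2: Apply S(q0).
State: 1/√2|00⟩ + (1/√2)i|10⟩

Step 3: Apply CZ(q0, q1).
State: 1/√2|00⟩ + (1/√2)i|10⟩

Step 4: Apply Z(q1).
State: 1/√2|00⟩ + (1/√2)i|10⟩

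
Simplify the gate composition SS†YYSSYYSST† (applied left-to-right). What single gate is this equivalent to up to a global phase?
T†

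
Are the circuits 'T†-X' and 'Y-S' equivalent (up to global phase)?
No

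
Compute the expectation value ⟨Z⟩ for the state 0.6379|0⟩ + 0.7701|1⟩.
-0.1861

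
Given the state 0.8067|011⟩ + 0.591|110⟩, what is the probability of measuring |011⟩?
0.6508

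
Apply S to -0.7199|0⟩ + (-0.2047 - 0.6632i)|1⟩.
-0.7199|0⟩ + (0.6632 - 0.2047i)|1⟩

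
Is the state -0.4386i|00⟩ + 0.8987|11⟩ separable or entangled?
Entangled

Writing the state as a|00⟩ + b|01⟩ + c|10⟩ + d|11⟩, it is a product state iff ad − bc = 0.
Here (a, b, c, d) = (-0.4386i, 0, 0, 0.8987): ad − bc = (-0.4386i)(0.8987) − (0)(0) = -0.3942i ≠ 0, so the state is entangled.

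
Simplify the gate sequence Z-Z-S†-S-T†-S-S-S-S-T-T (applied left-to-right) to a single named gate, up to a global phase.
T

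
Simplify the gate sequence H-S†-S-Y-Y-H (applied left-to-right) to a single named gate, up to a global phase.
I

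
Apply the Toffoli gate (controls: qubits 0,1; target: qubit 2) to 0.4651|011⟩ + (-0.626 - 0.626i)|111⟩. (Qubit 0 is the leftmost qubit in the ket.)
0.4651|011⟩ + (-0.626 - 0.626i)|110⟩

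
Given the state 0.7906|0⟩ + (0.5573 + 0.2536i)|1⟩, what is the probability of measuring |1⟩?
0.3749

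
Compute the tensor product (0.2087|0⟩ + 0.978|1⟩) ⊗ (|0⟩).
0.2087|00⟩ + 0.978|10⟩

amp(|b₁b₂…⟩) = product of the factor amplitudes for bits b₁, b₂, …; only kets whose every factor amplitude is nonzero survive.
|00⟩: (0.2087)(1) = 0.2087
|10⟩: (0.978)(1) = 0.978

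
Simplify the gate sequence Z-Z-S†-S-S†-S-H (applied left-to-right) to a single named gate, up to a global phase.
H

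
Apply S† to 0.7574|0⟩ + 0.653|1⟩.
0.7574|0⟩ - 0.653i|1⟩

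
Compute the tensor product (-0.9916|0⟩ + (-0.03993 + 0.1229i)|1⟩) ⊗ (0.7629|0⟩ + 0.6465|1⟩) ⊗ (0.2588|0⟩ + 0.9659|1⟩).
-0.1958|000⟩ - 0.7307|001⟩ - 0.1659|010⟩ - 0.6192|011⟩ + (-0.007884 + 0.02427i)|100⟩ + (-0.02942 + 0.09056i)|101⟩ + (-0.006681 + 0.02056i)|110⟩ + (-0.02493 + 0.07675i)|111⟩

amp(|b₁b₂…⟩) = product of the factor amplitudes for bits b₁, b₂, …; only kets whose every factor amplitude is nonzero survive.
|000⟩: (-0.9916)(0.7629)(0.2588) = -0.1958
|001⟩: (-0.9916)(0.7629)(0.9659) = -0.7307
|010⟩: (-0.9916)(0.6465)(0.2588) = -0.1659
|011⟩: (-0.9916)(0.6465)(0.9659) = -0.6192
|100⟩: (-0.03993 + 0.1229i)(0.7629)(0.2588) = (-0.007884 + 0.02427i)
|101⟩: (-0.03993 + 0.1229i)(0.7629)(0.9659) = (-0.02942 + 0.09056i)
|110⟩: (-0.03993 + 0.1229i)(0.6465)(0.2588) = (-0.006681 + 0.02056i)
|111⟩: (-0.03993 + 0.1229i)(0.6465)(0.9659) = (-0.02493 + 0.07675i)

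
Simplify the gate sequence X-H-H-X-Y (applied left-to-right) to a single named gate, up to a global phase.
Y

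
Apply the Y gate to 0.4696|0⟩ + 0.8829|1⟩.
-0.8829i|0⟩ + 0.4696i|1⟩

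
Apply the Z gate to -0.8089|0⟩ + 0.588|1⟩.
-0.8089|0⟩ - 0.588|1⟩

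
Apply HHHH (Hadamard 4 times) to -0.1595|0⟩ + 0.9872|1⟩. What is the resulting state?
-0.1595|0⟩ + 0.9872|1⟩

H² = I, so an even number of Hadamards cancels: H^4 = I and the state is unchanged.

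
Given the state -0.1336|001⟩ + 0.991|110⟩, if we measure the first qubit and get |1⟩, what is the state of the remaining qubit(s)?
|10⟩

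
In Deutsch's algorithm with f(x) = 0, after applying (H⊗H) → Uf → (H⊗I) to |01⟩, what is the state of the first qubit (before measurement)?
|0⟩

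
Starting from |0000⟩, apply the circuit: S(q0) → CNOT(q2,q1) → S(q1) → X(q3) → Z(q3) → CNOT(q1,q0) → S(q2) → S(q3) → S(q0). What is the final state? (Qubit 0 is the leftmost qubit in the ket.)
-i|0001⟩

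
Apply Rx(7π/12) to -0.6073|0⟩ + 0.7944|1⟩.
(-0.3697 - 0.6302i)|0⟩ + (0.4836 + 0.4818i)|1⟩

Rx(7π/12) = [[cos(θ/2), −i·sin(θ/2)], [−i·sin(θ/2), cos(θ/2)]]; θ = 7π/12, cos(θ/2) ≈ 0.608761, sin(θ/2) ≈ 0.793353.
With a = amp(|0⟩) = -0.6073 and b = amp(|1⟩) = 0.7944:
new amp(|0⟩) = (0.608761)·a + (-0.793353i)·b = (-0.3697 - 0.6302i)
new amp(|1⟩) = (-0.793353i)·a + (0.608761)·b = (0.4836 + 0.4818i)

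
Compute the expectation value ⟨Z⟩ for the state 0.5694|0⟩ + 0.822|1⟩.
-0.3515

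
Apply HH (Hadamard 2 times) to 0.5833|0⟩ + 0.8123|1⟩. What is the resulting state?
0.5833|0⟩ + 0.8123|1⟩

H² = I, so an even number of Hadamards cancels: H^2 = I and the state is unchanged.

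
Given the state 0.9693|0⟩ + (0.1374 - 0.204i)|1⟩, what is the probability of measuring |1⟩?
0.06049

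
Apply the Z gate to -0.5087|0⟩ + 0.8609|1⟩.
-0.5087|0⟩ - 0.8609|1⟩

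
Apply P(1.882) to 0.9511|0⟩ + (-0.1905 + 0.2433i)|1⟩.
0.9511|0⟩ + (-0.1733 - 0.2558i)|1⟩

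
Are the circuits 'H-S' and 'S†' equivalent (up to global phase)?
No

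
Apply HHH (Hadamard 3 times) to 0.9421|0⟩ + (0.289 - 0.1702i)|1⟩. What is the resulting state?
(0.8705 - 0.1203i)|0⟩ + (0.4618 + 0.1203i)|1⟩

H² = I, so H^3 = H: a single Hadamard. With (a, b) = (0.9421, (0.289 - 0.1702i)), H gives ((a + b)/√2, (a − b)/√2) = ((0.8705 - 0.1203i), (0.4618 + 0.1203i)).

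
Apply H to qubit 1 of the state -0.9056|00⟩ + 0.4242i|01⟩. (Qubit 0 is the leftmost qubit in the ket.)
(-0.6404 + 0.3i)|00⟩ + (-0.6404 - 0.3i)|01⟩

H on qubit 1 mixes each pair of kets that differ only in qubit 1: amplitudes (a, b) of (|…0…⟩, |…1…⟩) become ((a + b)/√2, (a − b)/√2). Kets absent from the input have amplitude 0.
(|00⟩, |01⟩): (a, b) = (-0.9056, 0.4242i) → ((-0.6404 + 0.3i), (-0.6404 - 0.3i))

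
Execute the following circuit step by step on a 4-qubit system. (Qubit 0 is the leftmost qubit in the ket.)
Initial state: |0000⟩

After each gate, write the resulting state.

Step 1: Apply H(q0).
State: 1/√2|0000⟩ + 1/√2|1000⟩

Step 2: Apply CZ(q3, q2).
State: 1/√2|0000⟩ + 1/√2|1000⟩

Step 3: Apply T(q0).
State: 1/√2|0000⟩ + (1/2 + (1/2)i)|1000⟩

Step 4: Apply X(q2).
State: 1/√2|0010⟩ + (1/2 + (1/2)i)|1010⟩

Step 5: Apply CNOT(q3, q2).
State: 1/√2|0010⟩ + (1/2 + (1/2)i)|1010⟩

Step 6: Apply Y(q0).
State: (1/2 - (1/2)i)|0010⟩ + (1/√2)i|1010⟩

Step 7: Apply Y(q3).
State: (1/2 + (1/2)i)|0011⟩ - 1/√2|1011⟩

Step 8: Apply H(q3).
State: (1/√8 + (1/√8)i)|0010⟩ + (-1/√8 - (1/√8)i)|0011⟩ - 1/2|1010⟩ + 1/2|1011⟩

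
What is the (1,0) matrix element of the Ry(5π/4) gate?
0.9239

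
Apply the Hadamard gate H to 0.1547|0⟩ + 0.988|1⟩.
0.808|0⟩ - 0.5892|1⟩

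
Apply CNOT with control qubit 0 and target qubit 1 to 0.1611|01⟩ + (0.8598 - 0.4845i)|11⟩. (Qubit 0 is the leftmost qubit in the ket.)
0.1611|01⟩ + (0.8598 - 0.4845i)|10⟩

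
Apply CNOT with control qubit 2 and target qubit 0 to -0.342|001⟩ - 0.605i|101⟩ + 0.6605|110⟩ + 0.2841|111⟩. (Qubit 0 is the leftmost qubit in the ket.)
-0.605i|001⟩ + 0.2841|011⟩ - 0.342|101⟩ + 0.6605|110⟩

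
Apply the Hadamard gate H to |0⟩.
1/√2|0⟩ + 1/√2|1⟩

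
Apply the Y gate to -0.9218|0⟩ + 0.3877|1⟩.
-0.3877i|0⟩ - 0.9218i|1⟩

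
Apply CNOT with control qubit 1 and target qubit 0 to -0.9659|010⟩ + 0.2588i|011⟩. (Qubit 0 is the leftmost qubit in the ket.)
-0.9659|110⟩ + 0.2588i|111⟩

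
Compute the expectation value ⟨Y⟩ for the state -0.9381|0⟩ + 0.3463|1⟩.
0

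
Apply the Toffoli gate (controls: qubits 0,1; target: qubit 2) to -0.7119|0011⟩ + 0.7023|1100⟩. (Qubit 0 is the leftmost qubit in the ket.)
-0.7119|0011⟩ + 0.7023|1110⟩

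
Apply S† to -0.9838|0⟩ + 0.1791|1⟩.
-0.9838|0⟩ - 0.1791i|1⟩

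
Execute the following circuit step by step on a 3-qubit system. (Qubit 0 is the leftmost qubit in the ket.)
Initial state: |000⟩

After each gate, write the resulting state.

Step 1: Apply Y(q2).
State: i|001⟩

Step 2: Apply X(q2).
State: i|000⟩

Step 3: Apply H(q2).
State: (1/√2)i|000⟩ + (1/√2)i|001⟩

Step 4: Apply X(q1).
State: (1/√2)i|010⟩ + (1/√2)i|011⟩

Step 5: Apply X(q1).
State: (1/√2)i|000⟩ + (1/√2)i|001⟩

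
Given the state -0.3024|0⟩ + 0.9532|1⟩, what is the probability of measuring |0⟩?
0.09145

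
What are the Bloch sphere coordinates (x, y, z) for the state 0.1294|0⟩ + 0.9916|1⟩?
(0.2566, 0, -0.9665)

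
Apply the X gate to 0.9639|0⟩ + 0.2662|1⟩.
0.2662|0⟩ + 0.9639|1⟩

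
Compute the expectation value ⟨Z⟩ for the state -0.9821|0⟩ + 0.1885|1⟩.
0.929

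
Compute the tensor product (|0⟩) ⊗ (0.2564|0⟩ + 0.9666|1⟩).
0.2564|00⟩ + 0.9666|01⟩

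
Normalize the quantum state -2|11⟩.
-|11⟩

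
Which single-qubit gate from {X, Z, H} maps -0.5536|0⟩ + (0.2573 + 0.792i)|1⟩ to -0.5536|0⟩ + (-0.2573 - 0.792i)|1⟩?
Z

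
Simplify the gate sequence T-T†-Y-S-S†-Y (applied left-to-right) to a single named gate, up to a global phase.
I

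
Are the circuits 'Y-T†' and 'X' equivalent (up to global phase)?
No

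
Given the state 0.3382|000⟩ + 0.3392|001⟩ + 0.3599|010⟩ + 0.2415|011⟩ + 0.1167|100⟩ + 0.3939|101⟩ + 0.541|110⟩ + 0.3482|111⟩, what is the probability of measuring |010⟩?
0.1295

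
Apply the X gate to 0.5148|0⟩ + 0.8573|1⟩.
0.8573|0⟩ + 0.5148|1⟩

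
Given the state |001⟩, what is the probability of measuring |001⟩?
1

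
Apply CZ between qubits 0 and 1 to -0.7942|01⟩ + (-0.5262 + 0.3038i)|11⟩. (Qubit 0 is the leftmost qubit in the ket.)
-0.7942|01⟩ + (0.5262 - 0.3038i)|11⟩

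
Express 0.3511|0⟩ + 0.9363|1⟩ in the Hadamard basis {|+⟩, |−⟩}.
0.9103|+⟩ - 0.4138|−⟩

With |ψ⟩ = α|0⟩ + β|1⟩, the Hadamard-basis coefficients are ⟨+|ψ⟩ = (α + β)/√2 and ⟨−|ψ⟩ = (α − β)/√2.
Here α = 0.3511, β = 0.9363: (α + β)/√2 = 0.9103, (α − β)/√2 = -0.4138.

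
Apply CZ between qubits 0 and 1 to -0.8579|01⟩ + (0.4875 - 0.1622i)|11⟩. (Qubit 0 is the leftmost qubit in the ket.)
-0.8579|01⟩ + (-0.4875 + 0.1622i)|11⟩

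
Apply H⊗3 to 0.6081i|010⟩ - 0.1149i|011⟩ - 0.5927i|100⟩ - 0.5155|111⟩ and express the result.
(-0.1823 - 0.03518i)|000⟩ + (0.1823 + 0.04607i)|001⟩ + (0.1823 - 0.3839i)|010⟩ + (-0.1823 - 0.4652i)|011⟩ + (0.1823 + 0.3839i)|100⟩ + (-0.1823 + 0.4652i)|101⟩ + (-0.1823 + 0.03518i)|110⟩ + (0.1823 - 0.04607i)|111⟩

H⊗3 gives amp(|y⟩) = (1/2√2) Σ_x (−1)^(x·y) amp(|x⟩), where x·y is the number of positions in which both x and y have a 1.
|000⟩: (0.6081i - 0.1149i - 0.5927i - 0.5155)/(2√2) = (-0.1823 - 0.03518i)
|001⟩: (0.6081i + 0.1149i - 0.5927i + 0.5155)/(2√2) = (0.1823 + 0.04607i)
|010⟩: (-0.6081i + 0.1149i - 0.5927i + 0.5155)/(2√2) = (0.1823 - 0.3839i)
|011⟩: (-0.6081i - 0.1149i - 0.5927i - 0.5155)/(2√2) = (-0.1823 - 0.4652i)
|100⟩: (0.6081i - 0.1149i + 0.5927i + 0.5155)/(2√2) = (0.1823 + 0.3839i)
|101⟩: (0.6081i + 0.1149i + 0.5927i - 0.5155)/(2√2) = (-0.1823 + 0.4652i)
|110⟩: (-0.6081i + 0.1149i + 0.5927i - 0.5155)/(2√2) = (-0.1823 + 0.03518i)
|111⟩: (-0.6081i - 0.1149i + 0.5927i + 0.5155)/(2√2) = (0.1823 - 0.04607i)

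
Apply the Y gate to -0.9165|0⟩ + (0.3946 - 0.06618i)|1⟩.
(-0.06618 - 0.3946i)|0⟩ - 0.9165i|1⟩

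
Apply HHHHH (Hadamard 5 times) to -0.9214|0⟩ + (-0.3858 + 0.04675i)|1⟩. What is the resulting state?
(-0.9243 + 0.03306i)|0⟩ + (-0.3787 - 0.03306i)|1⟩

H² = I, so H^5 = H: a single Hadamard. With (a, b) = (-0.9214, (-0.3858 + 0.04675i)), H gives ((a + b)/√2, (a − b)/√2) = ((-0.9243 + 0.03306i), (-0.3787 - 0.03306i)).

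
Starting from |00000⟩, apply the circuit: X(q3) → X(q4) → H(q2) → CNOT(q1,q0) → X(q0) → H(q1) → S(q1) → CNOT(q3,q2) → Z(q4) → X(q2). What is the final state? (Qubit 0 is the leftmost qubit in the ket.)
-1/2|10011⟩ - 1/2|10111⟩ - (1/2)i|11011⟩ - (1/2)i|11111⟩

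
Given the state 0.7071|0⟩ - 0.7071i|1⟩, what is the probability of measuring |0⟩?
0.5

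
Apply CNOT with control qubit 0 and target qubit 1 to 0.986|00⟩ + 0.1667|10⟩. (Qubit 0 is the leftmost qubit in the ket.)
0.986|00⟩ + 0.1667|11⟩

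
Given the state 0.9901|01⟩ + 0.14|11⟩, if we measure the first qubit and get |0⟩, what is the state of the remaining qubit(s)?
|1⟩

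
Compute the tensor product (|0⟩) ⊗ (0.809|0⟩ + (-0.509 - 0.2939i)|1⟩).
0.809|00⟩ + (-0.509 - 0.2939i)|01⟩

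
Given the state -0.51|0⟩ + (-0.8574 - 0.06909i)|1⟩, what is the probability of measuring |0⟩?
0.2601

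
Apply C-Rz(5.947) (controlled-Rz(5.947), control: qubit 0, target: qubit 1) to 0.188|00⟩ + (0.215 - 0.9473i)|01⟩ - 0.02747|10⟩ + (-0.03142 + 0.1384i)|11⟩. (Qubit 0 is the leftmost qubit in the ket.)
0.188|00⟩ + (0.215 - 0.9473i)|01⟩ + (0.02708 + 0.004596i)|10⟩ + (0.007823 - 0.1417i)|11⟩

C-Rz(5.947) leaves the control-|0⟩ kets |00⟩, |01⟩ unchanged and applies Rz(5.947) to qubit 1 on the control-|1⟩ pair (|10⟩, |11⟩).
Rz(5.947) = [[e^(−iθ/2), 0], [0, e^(iθ/2)]] with e^(±iθ/2) = cos(θ/2) ± i·sin(θ/2); θ = 5.947, cos(θ/2) ≈ -0.985906, sin(θ/2) ≈ 0.167302.
With a = amp(|10⟩) = -0.02747 and b = amp(|11⟩) = (-0.03142 + 0.1384i):
new amp(|10⟩) = (-0.985906 - 0.167302i)·a = (0.02708 + 0.004596i)
new amp(|11⟩) = (-0.985906 + 0.167302i)·b = (0.007823 - 0.1417i)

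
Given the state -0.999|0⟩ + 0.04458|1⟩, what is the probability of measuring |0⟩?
0.998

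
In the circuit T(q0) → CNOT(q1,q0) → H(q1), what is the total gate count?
3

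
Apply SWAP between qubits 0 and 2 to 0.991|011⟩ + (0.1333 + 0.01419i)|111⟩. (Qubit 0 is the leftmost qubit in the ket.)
0.991|110⟩ + (0.1333 + 0.01419i)|111⟩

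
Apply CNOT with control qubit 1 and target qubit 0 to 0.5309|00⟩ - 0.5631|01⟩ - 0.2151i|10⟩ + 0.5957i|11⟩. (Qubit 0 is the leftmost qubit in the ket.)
0.5309|00⟩ + 0.5957i|01⟩ - 0.2151i|10⟩ - 0.5631|11⟩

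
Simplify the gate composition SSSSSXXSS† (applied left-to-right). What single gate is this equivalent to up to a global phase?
S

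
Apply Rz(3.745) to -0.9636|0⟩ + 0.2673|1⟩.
(0.2863 + 0.9201i)|0⟩ + (-0.07943 + 0.2552i)|1⟩

Rz(3.745) = [[e^(−iθ/2), 0], [0, e^(iθ/2)]] with e^(±iθ/2) = cos(θ/2) ± i·sin(θ/2); θ = 3.745, cos(θ/2) ≈ -0.297147, sin(θ/2) ≈ 0.954832.
With a = amp(|0⟩) = -0.9636 and b = amp(|1⟩) = 0.2673:
new amp(|0⟩) = (-0.297147 - 0.954832i)·a = (0.2863 + 0.9201i)
new amp(|1⟩) = (-0.297147 + 0.954832i)·b = (-0.07943 + 0.2552i)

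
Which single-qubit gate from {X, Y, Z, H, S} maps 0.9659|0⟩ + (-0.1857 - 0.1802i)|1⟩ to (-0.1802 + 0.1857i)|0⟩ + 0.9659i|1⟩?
Y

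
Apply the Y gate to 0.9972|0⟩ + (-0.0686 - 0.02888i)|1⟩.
(-0.02888 + 0.0686i)|0⟩ + 0.9972i|1⟩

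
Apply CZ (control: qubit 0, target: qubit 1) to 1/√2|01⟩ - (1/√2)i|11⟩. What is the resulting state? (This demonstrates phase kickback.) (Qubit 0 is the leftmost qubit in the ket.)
1/√2|01⟩ + (1/√2)i|11⟩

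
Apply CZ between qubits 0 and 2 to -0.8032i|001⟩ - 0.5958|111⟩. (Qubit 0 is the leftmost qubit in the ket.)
-0.8032i|001⟩ + 0.5958|111⟩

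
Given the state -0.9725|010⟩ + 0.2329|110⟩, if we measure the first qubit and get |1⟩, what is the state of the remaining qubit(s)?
|10⟩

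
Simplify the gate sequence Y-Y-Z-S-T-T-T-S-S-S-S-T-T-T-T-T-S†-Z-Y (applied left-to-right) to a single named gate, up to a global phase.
Y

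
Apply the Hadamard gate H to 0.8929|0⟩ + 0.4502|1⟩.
0.9497|0⟩ + 0.313|1⟩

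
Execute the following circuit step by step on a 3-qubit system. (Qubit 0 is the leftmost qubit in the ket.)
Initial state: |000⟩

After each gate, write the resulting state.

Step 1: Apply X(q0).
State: |100⟩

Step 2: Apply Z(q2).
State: |100⟩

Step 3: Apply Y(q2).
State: i|101⟩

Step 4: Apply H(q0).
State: (1/√2)i|001⟩ - (1/√2)i|101⟩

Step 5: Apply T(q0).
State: (1/√2)i|001⟩ + (1/2 - (1/2)i)|101⟩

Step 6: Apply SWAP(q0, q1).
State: (1/√2)i|001⟩ + (1/2 - (1/2)i)|011⟩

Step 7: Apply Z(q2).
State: -(1/√2)i|001⟩ + (-1/2 + (1/2)i)|011⟩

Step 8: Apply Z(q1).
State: -(1/√2)i|001⟩ + (1/2 - (1/2)i)|011⟩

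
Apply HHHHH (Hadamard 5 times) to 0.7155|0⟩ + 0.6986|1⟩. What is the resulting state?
0.9999|0⟩ + 0.01195|1⟩

H² = I, so H^5 = H: a single Hadamard. With (a, b) = (0.7155, 0.6986), H gives ((a + b)/√2, (a − b)/√2) = (0.9999, 0.01195).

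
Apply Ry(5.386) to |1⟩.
-0.4337|0⟩ - 0.9011|1⟩

Ry(5.386) = [[cos(θ/2), −sin(θ/2)], [sin(θ/2), cos(θ/2)]]; θ = 5.386, cos(θ/2) ≈ -0.901058, sin(θ/2) ≈ 0.433698.
With a = amp(|0⟩) = 0 and b = amp(|1⟩) = 1:
new amp(|0⟩) = (-0.901058)·a + (-0.433698)·b = -0.4337
new amp(|1⟩) = (0.433698)·a + (-0.901058)·b = -0.9011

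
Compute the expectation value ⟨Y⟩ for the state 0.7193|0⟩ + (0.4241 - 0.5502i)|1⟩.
-0.7915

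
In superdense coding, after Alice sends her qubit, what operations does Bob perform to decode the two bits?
CNOT (Alice's qubit controls Bob's), then H on Alice's qubit, then measure both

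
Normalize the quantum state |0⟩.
|0⟩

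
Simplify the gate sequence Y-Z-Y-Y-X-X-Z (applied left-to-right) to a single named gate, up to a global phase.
Y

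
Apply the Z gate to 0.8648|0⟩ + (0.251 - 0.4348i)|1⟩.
0.8648|0⟩ + (-0.251 + 0.4348i)|1⟩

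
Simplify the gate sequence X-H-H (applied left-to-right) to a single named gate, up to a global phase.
X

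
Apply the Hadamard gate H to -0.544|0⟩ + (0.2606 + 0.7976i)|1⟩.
(-0.2004 + 0.564i)|0⟩ + (-0.5689 - 0.564i)|1⟩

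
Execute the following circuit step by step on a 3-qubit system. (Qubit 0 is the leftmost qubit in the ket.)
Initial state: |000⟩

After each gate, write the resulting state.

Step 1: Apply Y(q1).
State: i|010⟩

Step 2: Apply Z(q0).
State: i|010⟩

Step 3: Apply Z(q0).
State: i|010⟩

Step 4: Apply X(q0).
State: i|110⟩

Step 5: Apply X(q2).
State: i|111⟩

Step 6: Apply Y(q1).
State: |101⟩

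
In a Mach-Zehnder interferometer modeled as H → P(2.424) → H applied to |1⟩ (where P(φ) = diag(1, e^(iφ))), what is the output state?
(0.8767 - 0.3288i)|0⟩ + (0.1233 + 0.3288i)|1⟩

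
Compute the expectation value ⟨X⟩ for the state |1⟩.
0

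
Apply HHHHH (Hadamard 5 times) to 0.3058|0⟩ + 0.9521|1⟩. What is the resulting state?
0.8895|0⟩ - 0.457|1⟩

H² = I, so H^5 = H: a single Hadamard. With (a, b) = (0.3058, 0.9521), H gives ((a + b)/√2, (a − b)/√2) = (0.8895, -0.457).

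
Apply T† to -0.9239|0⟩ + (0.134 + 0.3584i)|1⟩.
-0.9239|0⟩ + (0.3482 + 0.1587i)|1⟩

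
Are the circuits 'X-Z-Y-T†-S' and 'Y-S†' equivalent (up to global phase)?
No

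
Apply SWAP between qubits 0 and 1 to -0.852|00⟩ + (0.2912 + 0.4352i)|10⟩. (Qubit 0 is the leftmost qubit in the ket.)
-0.852|00⟩ + (0.2912 + 0.4352i)|01⟩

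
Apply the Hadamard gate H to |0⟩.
1/√2|0⟩ + 1/√2|1⟩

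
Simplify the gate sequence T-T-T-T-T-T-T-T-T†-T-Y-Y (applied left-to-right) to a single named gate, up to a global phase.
I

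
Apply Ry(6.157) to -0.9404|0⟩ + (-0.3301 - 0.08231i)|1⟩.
(0.9593 + 0.00519i)|0⟩ + (0.2702 + 0.08215i)|1⟩

Ry(6.157) = [[cos(θ/2), −sin(θ/2)], [sin(θ/2), cos(θ/2)]]; θ = 6.157, cos(θ/2) ≈ -0.99801, sin(θ/2) ≈ 0.0630508.
With a = amp(|0⟩) = -0.9404 and b = amp(|1⟩) = (-0.3301 - 0.08231i):
new amp(|0⟩) = (-0.99801)·a + (-0.0630508)·b = (0.9593 + 0.00519i)
new amp(|1⟩) = (0.0630508)·a + (-0.99801)·b = (0.2702 + 0.08215i)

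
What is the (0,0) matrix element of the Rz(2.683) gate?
(0.2273 - 0.9738i)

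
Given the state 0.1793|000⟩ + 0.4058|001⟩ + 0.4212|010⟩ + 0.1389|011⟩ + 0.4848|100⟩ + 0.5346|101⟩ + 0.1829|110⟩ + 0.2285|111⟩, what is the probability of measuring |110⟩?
0.03345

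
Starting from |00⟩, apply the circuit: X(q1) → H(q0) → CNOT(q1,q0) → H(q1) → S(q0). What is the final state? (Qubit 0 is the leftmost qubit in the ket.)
1/2|00⟩ - 1/2|01⟩ + (1/2)i|10⟩ - (1/2)i|11⟩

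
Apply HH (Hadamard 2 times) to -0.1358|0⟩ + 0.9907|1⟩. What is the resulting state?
-0.1358|0⟩ + 0.9907|1⟩

H² = I, so an even number of Hadamards cancels: H^2 = I and the state is unchanged.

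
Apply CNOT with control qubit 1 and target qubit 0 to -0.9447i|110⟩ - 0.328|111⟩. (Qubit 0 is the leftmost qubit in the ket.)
-0.9447i|010⟩ - 0.328|011⟩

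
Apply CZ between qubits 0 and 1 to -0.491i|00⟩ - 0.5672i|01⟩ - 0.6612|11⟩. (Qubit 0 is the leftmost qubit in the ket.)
-0.491i|00⟩ - 0.5672i|01⟩ + 0.6612|11⟩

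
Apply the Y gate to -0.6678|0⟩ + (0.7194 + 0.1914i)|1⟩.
(0.1914 - 0.7194i)|0⟩ - 0.6678i|1⟩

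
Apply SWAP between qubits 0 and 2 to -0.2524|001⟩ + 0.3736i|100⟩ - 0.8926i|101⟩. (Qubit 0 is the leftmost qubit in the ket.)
0.3736i|001⟩ - 0.2524|100⟩ - 0.8926i|101⟩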